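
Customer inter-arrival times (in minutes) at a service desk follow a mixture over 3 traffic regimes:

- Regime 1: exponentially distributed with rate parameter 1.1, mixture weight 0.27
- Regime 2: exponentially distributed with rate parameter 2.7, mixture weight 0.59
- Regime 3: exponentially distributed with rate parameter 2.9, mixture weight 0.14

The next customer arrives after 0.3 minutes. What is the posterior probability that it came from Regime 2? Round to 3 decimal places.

0.649

Apply Bayes' rule: the posterior for each component is proportional to its prior times its likelihood at x.
Component likelihoods at x = 0.3 minutes:
  p_1 = 0.790816
  p_2 = 1.20112
  p_3 = 1.21496
Weight by the priors:
  π_1·p_1 = 0.27 × 0.790816 = 0.21352
  π_2·p_2 = 0.59 × 1.20112 = 0.708659
  π_3·p_3 = 0.14 × 1.21496 = 0.170094
Marginal: 0.21352 + 0.708659 + 0.170094 = 1.09227
P(Regime 2 | data) ≈ 0.649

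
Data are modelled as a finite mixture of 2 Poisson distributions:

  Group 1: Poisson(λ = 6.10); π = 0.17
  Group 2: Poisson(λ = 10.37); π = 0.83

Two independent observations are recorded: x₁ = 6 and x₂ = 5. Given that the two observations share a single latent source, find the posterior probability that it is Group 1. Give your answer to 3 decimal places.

0.754

P(component k | x) = π_k·f_k(x) / marginal(x), where marginal(x) = Σ_j π_j·f_j(x).
Since both observations come from the same component, the likelihood for component k is f_k(x₁)·f_k(x₂).
  f_1 = [0.160491] × [0.15786] = 0.025335
  f_2 = [0.0541634] × [0.0313385] = 0.0016974
Prior × likelihood for each component:
  π_1·f_1 = 0.17 × 0.025335 = 0.00430696
  π_2·f_2 = 0.83 × 0.0016974 = 0.00140884
Marginal: 0.00430696 + 0.00140884 = 0.0057158
Responsibility of Group 1: 0.00430696 / 0.0057158 ≈ 0.754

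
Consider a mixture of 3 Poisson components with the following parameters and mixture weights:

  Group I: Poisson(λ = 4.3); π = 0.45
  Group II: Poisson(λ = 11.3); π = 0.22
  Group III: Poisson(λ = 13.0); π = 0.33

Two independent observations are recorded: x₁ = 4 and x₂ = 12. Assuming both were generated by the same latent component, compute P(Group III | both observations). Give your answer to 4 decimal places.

0.2421

Posterior ∝ prior × likelihood, so P(k | x) ∝ π_k f_k(x); normalise over all components.
Since both observations come from the same component, the likelihood for component k is f_k(x₁)·f_k(x₂).
  f_I = [0.193284] × [0.00113193] = 0.000218783
  f_II = [0.00840572] × [0.111964] = 0.000941134
  f_III = [0.00268989] × [0.10994] = 0.000295726
Multiply by the mixture weights:
  π_I·f_I = 0.45 × 0.000218783 = 9.84526e-05
  π_II·f_II = 0.22 × 0.000941134 = 0.00020705
  π_III·f_III = 0.33 × 0.000295726 = 9.75894e-05
Marginal: 9.84526e-05 + 0.00020705 + 9.75894e-05 = 0.000403092
Responsibility of Group III: 9.75894e-05 / 0.000403092 ≈ 0.2421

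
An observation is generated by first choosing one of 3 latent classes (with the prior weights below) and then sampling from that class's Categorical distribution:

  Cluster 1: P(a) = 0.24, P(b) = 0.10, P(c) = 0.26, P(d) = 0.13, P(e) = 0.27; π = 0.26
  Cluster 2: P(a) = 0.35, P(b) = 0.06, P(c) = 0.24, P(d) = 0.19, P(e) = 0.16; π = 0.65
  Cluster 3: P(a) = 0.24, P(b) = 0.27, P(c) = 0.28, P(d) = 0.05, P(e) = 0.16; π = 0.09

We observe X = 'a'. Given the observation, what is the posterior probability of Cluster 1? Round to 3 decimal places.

Posterior ∝ prior × likelihood, so P(k | x) ∝ π_k f_k(x); normalise over all components.
Component likelihoods at x = 'a':
  L_1 = P(a | comp) = 0.24
  L_2 = P(a | comp) = 0.35
  L_3 = P(a | comp) = 0.24
Unnormalised posteriors:
  π_1·L_1 = 0.26 × 0.24 = 0.0624
  π_2·L_2 = 0.65 × 0.35 = 0.2275
  π_3·L_3 = 0.09 × 0.24 = 0.0216
Marginal: 0.0624 + 0.2275 + 0.0216 = 0.3115
Responsibility of Cluster 1: 0.0624 / 0.3115 ≈ 0.200

0.200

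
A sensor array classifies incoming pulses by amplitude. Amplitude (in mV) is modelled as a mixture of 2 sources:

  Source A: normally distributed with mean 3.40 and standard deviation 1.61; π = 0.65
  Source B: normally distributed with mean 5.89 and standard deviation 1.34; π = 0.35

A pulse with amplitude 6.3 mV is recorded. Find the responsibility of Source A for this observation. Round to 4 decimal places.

By Bayes' theorem, P(k | x) = π_k f_k(x) / Σ_j π_j f_j(x).
Normal densities:
  p_A = (1/(1.61·√(2π)))·exp(−(6.3−3.40)²/(2·1.61²)) = 0.247790·exp(-1.62224) = 0.0489278
  p_B = (1/(1.34·√(2π)))·exp(−(6.3−5.89)²/(2·1.34²)) = 0.297718·exp(-0.04681) = 0.284103
Unnormalised posteriors:
  π_A·p_A = 0.65 × 0.0489278 = 0.0318031
  π_B·p_B = 0.35 × 0.284103 = 0.0994362
Sum: 0.0318031 + 0.0994362 = 0.131239
P(Source A | data) = 0.0318031 / 0.131239 ≈ 0.2423

0.2423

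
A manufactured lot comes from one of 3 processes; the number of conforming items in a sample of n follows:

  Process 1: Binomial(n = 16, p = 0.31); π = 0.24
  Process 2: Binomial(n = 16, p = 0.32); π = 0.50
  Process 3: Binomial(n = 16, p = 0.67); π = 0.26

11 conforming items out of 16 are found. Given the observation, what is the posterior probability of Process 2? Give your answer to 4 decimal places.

The responsibility of component k is w_k f_k(x) divided by Σ_j w_j f_j(x).
Component likelihoods at x = 11 conforming items out of 16:
  p_1 = 0.00173583
  p_2 = 0.00228811
  p_3 = 0.208773
Prior × likelihood for each component:
  w_1·p_1 = 0.24 × 0.00173583 = 0.000416599
  w_2·p_2 = 0.50 × 0.00228811 = 0.00114406
  w_3·p_3 = 0.26 × 0.208773 = 0.0542811
Evidence: 0.000416599 + 0.00114406 + 0.0542811 = 0.0558417
Responsibility of Process 2: 0.00114406 / 0.0558417 ≈ 0.0205

0.0205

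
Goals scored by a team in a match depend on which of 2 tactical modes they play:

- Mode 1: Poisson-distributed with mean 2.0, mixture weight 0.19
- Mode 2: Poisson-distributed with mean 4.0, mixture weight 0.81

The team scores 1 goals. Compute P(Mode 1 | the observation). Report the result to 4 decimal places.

0.4643

The responsibility of component k is w_k f_k(x) divided by Σ_j w_j f_j(x).
Poisson probabilities:
  f_1 = e^(−2.0)·2.0^1/1! = 0.270671
  f_2 = e^(−4.0)·4.0^1/1! = 0.0732626
Unnormalised posteriors:
  w_1·f_1 = 0.19 × 0.270671 = 0.0514274
  w_2·f_2 = 0.81 × 0.0732626 = 0.0593427
Normaliser: 0.0514274 + 0.0593427 = 0.11077
P(Mode 1 | data) ≈ 0.4643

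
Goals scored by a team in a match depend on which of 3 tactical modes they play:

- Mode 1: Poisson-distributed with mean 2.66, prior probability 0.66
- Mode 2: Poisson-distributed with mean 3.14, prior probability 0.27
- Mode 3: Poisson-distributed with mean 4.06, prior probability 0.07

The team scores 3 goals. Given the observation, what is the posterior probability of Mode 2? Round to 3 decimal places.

0.276

The responsibility of component k is π_k f_k(x) divided by Σ_j π_j f_j(x).
Poisson probabilities:
  p_1 = e^(−2.66)·2.66^3/3! = 0.219417
  p_2 = e^(−3.14)·3.14^3/3! = 0.223333
  p_3 = e^(−4.06)·4.06^3/3! = 0.192394
Prior × likelihood for each component:
  π_1·p_1 = 0.66 × 0.219417 = 0.144815
  π_2·p_2 = 0.27 × 0.223333 = 0.0602999
  π_3·p_3 = 0.07 × 0.192394 = 0.0134676
Marginal: 0.144815 + 0.0602999 + 0.0134676 = 0.218583
So the posterior for Mode 2 is 0.0602999 / 0.218583 ≈ 0.276.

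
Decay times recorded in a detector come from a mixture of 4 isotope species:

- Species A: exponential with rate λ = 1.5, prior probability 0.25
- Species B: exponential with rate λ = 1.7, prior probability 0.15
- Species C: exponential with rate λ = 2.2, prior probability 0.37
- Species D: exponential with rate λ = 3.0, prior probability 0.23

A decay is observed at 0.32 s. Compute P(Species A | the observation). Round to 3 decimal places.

0.222

P(component k | x) = π_k·f_k(x) / marginal(x), where marginal(x) = Σ_j π_j·f_j(x).
Component likelihoods at x = 0.32 s:
  L_A = 0.928175
  L_B = 0.986717
  L_C = 1.08813
  L_D = 1.14868
Prior × likelihood for each component:
  π_A·L_A = 0.25 × 0.928175 = 0.232044
  π_B·L_B = 0.15 × 0.986717 = 0.148008
  π_C·L_C = 0.37 × 1.08813 = 0.402607
  π_D·L_D = 0.23 × 1.14868 = 0.264196
Marginal: 0.232044 + 0.148008 + 0.402607 + 0.264196 = 1.04685
P(Species A | data) ≈ 0.222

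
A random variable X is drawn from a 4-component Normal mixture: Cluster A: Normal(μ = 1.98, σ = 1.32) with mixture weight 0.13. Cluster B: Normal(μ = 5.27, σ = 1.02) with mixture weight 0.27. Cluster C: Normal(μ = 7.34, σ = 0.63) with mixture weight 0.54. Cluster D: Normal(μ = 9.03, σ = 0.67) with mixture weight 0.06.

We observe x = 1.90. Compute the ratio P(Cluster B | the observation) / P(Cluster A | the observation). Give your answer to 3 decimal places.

0.011

Posterior odds = (w_i f_i(x)) / (w_j f_j(x)); the normalising sum cancels.
Evaluate each component's likelihood at the observed value:
  L_A = 0.301674
  L_B = 0.00166707
  L_C = 4.08008e-17
  L_D = 1.52548e-25
Odds = (0.27/0.13) × (0.00166707/0.301674) = 2.07692 × 0.00552604 ≈ 0.011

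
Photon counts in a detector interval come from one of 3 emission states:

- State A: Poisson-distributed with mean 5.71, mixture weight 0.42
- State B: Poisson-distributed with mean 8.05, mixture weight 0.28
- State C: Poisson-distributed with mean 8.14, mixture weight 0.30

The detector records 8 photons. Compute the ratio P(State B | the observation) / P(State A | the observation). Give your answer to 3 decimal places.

Since P(k|x) ∝ π_k f_k(x), the posterior odds are π_i f_i(x) / (π_j f_j(x)).
Poisson probabilities:
  p_A = 0.0928425
  p_B = 0.139565
  p_C = 0.139418
Odds = (0.28/0.42) × (0.139565/0.0928425) = 0.666667 × 1.50324 ≈ 1.002

1.002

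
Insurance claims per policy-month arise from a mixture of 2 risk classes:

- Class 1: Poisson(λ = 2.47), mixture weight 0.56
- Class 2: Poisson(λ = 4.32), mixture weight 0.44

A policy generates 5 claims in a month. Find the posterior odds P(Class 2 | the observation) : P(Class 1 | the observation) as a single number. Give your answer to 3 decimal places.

Since P(k|x) ∝ π_k f_k(x), the posterior odds are π_i f_i(x) / (π_j f_j(x)).
Evaluate each component's likelihood at the observed value:
  f_1 = 0.0648032
  f_2 = 0.166757
Posterior odds = (π_2·f_2) / (π_1·f_1) = (0.44·0.166757) / (0.56·0.0648032) = 0.0733733 / 0.0362898 ≈ 2.022

2.022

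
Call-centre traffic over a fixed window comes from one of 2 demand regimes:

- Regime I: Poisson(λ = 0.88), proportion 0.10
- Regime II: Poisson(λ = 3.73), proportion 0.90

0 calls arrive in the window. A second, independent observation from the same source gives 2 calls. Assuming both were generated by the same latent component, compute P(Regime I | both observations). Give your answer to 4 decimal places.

0.6489

Posterior ∝ prior × likelihood, so P(k | x) ∝ π_k f_k(x); normalise over all components.
Since both observations come from the same component, the likelihood for component k is f_k(x₁)·f_k(x₂).
  L_I = [0.414783] × [0.160604] = 0.0666158
  L_II = [0.0239928] × [0.166905] = 0.00400452
Prior × likelihood for each component:
  π_I·L_I = 0.10 × 0.0666158 = 0.00666158
  π_II·L_II = 0.90 × 0.00400452 = 0.00360407
Evidence: 0.00666158 + 0.00360407 = 0.0102656
Responsibility of Regime I: 0.00666158 / 0.0102656 ≈ 0.6489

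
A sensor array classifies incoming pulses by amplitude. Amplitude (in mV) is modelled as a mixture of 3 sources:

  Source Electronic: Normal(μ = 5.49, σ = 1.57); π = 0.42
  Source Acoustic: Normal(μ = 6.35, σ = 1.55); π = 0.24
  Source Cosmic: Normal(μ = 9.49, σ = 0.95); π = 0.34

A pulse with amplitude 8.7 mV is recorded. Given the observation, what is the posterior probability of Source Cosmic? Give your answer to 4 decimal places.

0.7551

Apply Bayes' rule: the posterior for each component is proportional to its prior times its likelihood at x.
Normal densities:
  f_Electronic = (1/(1.57·√(2π)))·exp(−(8.7−5.49)²/(2·1.57²)) = 0.254103·exp(-2.09017) = 0.0314241
  f_Acoustic = (1/(1.55·√(2π)))·exp(−(8.7−6.35)²/(2·1.55²)) = 0.257382·exp(-1.14932) = 0.0815518
  f_Cosmic = (1/(0.95·√(2π)))·exp(−(8.7−9.49)²/(2·0.95²)) = 0.419939·exp(-0.34576) = 0.297183
Prior × likelihood for each component:
  π_Electronic·f_Electronic = 0.42 × 0.0314241 = 0.0131981
  π_Acoustic·f_Acoustic = 0.24 × 0.0815518 = 0.0195724
  π_Cosmic·f_Cosmic = 0.34 × 0.297183 = 0.101042
Normaliser: 0.0131981 + 0.0195724 + 0.101042 = 0.133813
Responsibility of Source Cosmic: 0.101042 / 0.133813 ≈ 0.7551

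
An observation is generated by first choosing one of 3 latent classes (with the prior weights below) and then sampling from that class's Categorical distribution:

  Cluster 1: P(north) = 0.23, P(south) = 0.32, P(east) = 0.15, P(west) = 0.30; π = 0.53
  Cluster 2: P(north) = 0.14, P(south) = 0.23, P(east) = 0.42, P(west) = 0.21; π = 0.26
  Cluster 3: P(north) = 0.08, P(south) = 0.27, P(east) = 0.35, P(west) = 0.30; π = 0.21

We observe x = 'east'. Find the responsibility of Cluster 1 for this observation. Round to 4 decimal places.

0.3032

P(component k | x) = w_k·f_k(x) / marginal(x), where marginal(x) = Σ_j w_j·f_j(x).
Evaluate each component's likelihood at the observed value:
  f_1 = P(east | comp) = 0.15
  f_2 = P(east | comp) = 0.42
  f_3 = P(east | comp) = 0.35
Prior × likelihood for each component:
  w_1·f_1 = 0.53 × 0.15 = 0.0795
  w_2·f_2 = 0.26 × 0.42 = 0.1092
  w_3·f_3 = 0.21 × 0.35 = 0.0735
Denominator: 0.0795 + 0.1092 + 0.0735 = 0.2622
So the posterior for Cluster 1 is 0.0795 / 0.2622 ≈ 0.3032.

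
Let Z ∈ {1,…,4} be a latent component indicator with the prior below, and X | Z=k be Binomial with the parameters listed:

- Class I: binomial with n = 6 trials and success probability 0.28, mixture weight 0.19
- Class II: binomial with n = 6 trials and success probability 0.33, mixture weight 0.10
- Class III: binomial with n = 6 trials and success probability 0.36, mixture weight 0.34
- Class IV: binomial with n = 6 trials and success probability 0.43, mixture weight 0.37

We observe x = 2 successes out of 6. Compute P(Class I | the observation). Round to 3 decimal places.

By Bayes' theorem, P(k | x) = π_k f_k(x) / Σ_j π_j f_j(x).
Evaluate each component's likelihood at the observed value:
  L_I = C(6,2)·0.28^2·0.72^4 = 15·0.0784·0.268739 = 0.316037
  L_II = C(6,2)·0.33^2·0.67^4 = 15·0.1089·0.201511 = 0.329169
  L_III = C(6,2)·0.36^2·0.64^4 = 15·0.1296·0.167772 = 0.326149
  L_IV = C(6,2)·0.43^2·0.57^4 = 15·0.1849·0.10556 = 0.292771
Prior × likelihood for each component:
  π_I·L_I = 0.19 × 0.316037 = 0.0600469
  π_II·L_II = 0.10 × 0.329169 = 0.0329169
  π_III·L_III = 0.34 × 0.326149 = 0.110891
  π_IV·L_IV = 0.37 × 0.292771 = 0.108325
Evidence: 0.0600469 + 0.0329169 + 0.110891 + 0.108325 = 0.31218
P(Class I | 2 successes out of 6) = 0.0600469 / 0.31218 ≈ 0.192

0.192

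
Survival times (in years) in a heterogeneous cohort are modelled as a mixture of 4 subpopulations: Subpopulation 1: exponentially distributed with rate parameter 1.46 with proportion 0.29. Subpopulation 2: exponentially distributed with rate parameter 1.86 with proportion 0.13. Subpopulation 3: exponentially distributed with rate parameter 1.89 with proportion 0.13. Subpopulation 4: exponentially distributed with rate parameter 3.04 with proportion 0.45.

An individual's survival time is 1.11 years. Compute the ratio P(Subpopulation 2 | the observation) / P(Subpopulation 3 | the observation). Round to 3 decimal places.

The posterior odds equal the prior odds times the likelihood ratio: (w_i/w_j)·(f_i(x)/f_j(x)).
Component likelihoods at x = 1.11 years:
  L_1 = 0.288759
  L_2 = 0.235976
  L_3 = 0.231929
  L_4 = 0.104086
Posterior odds = (w_2·L_2) / (w_3·L_3) = (0.13·0.235976) / (0.13·0.231929) = 0.0306769 / 0.0301508 ≈ 1.017

1.017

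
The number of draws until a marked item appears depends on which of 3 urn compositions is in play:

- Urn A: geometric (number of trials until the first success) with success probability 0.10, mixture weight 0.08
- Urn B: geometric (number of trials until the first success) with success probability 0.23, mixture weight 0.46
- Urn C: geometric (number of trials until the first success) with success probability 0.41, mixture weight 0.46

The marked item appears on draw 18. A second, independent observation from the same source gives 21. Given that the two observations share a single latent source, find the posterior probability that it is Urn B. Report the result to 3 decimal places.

Apply Bayes' rule: the posterior for each component is proportional to its prior times its likelihood at x.
Since both observations come from the same component, the likelihood for component k is f_k(x₁)·f_k(x₂).
  p_A = [0.10·(1−0.10)^17 = 0.10·0.166772 = 0.0166772] × [0.0121577] = 0.000202756
  p_B = [0.23·(1−0.23)^17 = 0.23·0.0117582 = 0.0027044] × [0.00123465] = 3.33897e-06
  p_C = [0.41·(1−0.41)^17 = 0.41·0.000127199 = 5.21517e-05] × [1.07109e-05] = 5.58589e-10
Unnormalised posteriors:
  w_A·p_A = 0.08 × 0.000202756 = 1.62204e-05
  w_B·p_B = 0.46 × 3.33897e-06 = 1.53593e-06
  w_C·p_C = 0.46 × 5.58589e-10 = 2.56951e-10
Evidence: 1.62204e-05 + 1.53593e-06 + 2.56951e-10 = 1.77566e-05
P(Urn B | x₁,x₂) ≈ 0.086

0.086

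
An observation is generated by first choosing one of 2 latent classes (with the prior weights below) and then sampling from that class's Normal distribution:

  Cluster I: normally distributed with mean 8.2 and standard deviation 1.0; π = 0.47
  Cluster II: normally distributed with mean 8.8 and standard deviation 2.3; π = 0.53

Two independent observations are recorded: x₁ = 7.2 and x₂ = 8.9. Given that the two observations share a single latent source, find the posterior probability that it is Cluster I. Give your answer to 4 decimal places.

0.7395

P(component k | x) = π_k·f_k(x) / marginal(x), where marginal(x) = Σ_j π_j·f_j(x).
Since both observations come from the same component, the likelihood for component k is f_k(x₁)·f_k(x₂).
  p_I = [(1/(1.0·√(2π)))·exp(−(7.2−8.2)²/(2·1.0²)) = 0.398942·exp(-0.50000) = 0.241971] × [0.312254] = 0.0755563
  p_II = [(1/(2.3·√(2π)))·exp(−(7.2−8.8)²/(2·2.3²)) = 0.173453·exp(-0.24197) = 0.136175] × [0.173289] = 0.0235977
Prior × likelihood for each component:
  π_I·p_I = 0.47 × 0.0755563 = 0.0355115
  π_II·p_II = 0.53 × 0.0235977 = 0.0125068
Normaliser: 0.0355115 + 0.0125068 = 0.0480182
So the posterior for Cluster I is 0.0355115 / 0.0480182 ≈ 0.7395.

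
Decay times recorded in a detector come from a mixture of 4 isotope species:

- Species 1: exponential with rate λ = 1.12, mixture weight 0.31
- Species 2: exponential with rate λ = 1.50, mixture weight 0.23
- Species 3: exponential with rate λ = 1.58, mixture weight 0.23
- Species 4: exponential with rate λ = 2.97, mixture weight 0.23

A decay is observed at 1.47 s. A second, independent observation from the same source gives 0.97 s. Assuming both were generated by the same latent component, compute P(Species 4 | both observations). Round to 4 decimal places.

0.0277

Posterior ∝ prior × likelihood, so P(k | x) ∝ π_k f_k(x); normalise over all components.
Since both observations come from the same component, the likelihood for component k is f_k(x₁)·f_k(x₂).
  f_1 = [1.12·e^(−1.12·1.47) = 1.12·e^(−1.6464) = 0.215872] × [0.377921] = 0.0815823
  f_2 = [1.50·e^(−1.50·1.47) = 1.50·e^(−2.2050) = 0.165376] × [0.350101] = 0.0578982
  f_3 = [1.58·e^(−1.58·1.47) = 1.58·e^(−2.3226) = 0.154869] × [0.341238] = 0.0528472
  f_4 = [2.97·e^(−2.97·1.47) = 2.97·e^(−4.3659) = 0.0377286] × [0.16657] = 0.00628446
Weight by the priors:
  π_1·f_1 = 0.31 × 0.0815823 = 0.0252905
  π_2·f_2 = 0.23 × 0.0578982 = 0.0133166
  π_3·f_3 = 0.23 × 0.0528472 = 0.0121549
  π_4·f_4 = 0.23 × 0.00628446 = 0.00144542
Denominator: 0.0252905 + 0.0133166 + 0.0121549 + 0.00144542 = 0.0522074
P(Species 4 | data) = 0.00144542 / 0.0522074 ≈ 0.0277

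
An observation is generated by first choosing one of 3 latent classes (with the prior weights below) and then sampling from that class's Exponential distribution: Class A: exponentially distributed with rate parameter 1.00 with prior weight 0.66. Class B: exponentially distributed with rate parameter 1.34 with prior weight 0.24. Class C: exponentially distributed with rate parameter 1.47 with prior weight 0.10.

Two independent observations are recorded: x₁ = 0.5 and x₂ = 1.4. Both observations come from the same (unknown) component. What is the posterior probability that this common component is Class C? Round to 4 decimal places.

0.0908

By Bayes' theorem, P(k | x) = w_k f_k(x) / Σ_j w_j f_j(x).
Since both observations come from the same component, the likelihood for component k is f_k(x₁)·f_k(x₂).
  f_A = [0.606531] × [0.246597] = 0.149569
  f_B = [0.685689] × [0.20529] = 0.140765
  f_C = [0.704873] × [0.187732] = 0.132328
Multiply by the mixture weights:
  w_A·f_A = 0.66 × 0.149569 = 0.0987153
  w_B·f_B = 0.24 × 0.140765 = 0.0337837
  w_C·f_C = 0.10 × 0.132328 = 0.0132328
Denominator: 0.0987153 + 0.0337837 + 0.0132328 = 0.145732
So the posterior for Class C is 0.0132328 / 0.145732 ≈ 0.0908.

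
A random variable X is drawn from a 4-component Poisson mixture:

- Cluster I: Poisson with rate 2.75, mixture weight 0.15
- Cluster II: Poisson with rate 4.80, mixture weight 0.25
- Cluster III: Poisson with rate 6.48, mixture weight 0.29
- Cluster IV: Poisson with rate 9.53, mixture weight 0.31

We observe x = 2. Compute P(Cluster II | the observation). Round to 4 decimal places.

By Bayes' theorem, P(k | x) = π_k f_k(x) / Σ_j π_j f_j(x).
Poisson probabilities:
  f_I = e^(−2.75)·2.75^2/2! = 0.241727
  f_II = e^(−4.80)·4.80^2/2! = 0.0948067
  f_III = e^(−6.48)·6.48^2/2! = 0.0322027
  f_IV = e^(−9.53)·9.53^2/2! = 0.0032986
Multiply by the mixture weights:
  π_I·f_I = 0.15 × 0.241727 = 0.0362591
  π_II·f_II = 0.25 × 0.0948067 = 0.0237017
  π_III·f_III = 0.29 × 0.0322027 = 0.00933877
  π_IV·f_IV = 0.31 × 0.0032986 = 0.00102257
Normaliser: 0.0362591 + 0.0237017 + 0.00933877 + 0.00102257 = 0.0703221
Responsibility of Cluster II: 0.0237017 / 0.0703221 ≈ 0.3370

0.3370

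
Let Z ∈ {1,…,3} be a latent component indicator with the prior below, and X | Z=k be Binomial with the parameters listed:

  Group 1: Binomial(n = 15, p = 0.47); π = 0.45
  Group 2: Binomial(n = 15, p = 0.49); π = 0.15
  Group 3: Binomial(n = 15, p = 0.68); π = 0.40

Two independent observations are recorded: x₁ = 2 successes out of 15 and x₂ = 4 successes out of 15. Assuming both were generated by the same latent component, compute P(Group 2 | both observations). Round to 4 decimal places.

0.1453

The responsibility of component k is P(Z=k) f_k(x) divided by Σ_j P(Z=j) f_j(x).
Since both observations come from the same component, the likelihood for component k is f_k(x₁)·f_k(x₂).
  L_1 = [C(15,2)·0.47^2·0.53^13 = 105·0.2209·0.000260367 = 0.00603909] × [0.0617389] = 0.000372846
  L_2 = [C(15,2)·0.49^2·0.51^13 = 105·0.2401·0.000157911 = 0.00398101] × [0.0477737] = 0.000190188
  L_3 = [C(15,2)·0.68^2·0.32^13 = 105·0.4624·3.68935e-07 = 1.79125e-05] × [0.00105152] = 1.88354e-08
Prior × likelihood for each component:
  P(Z=1)·L_1 = 0.45 × 0.000372846 = 0.000167781
  P(Z=2)·L_2 = 0.15 × 0.000190188 = 2.85282e-05
  P(Z=3)·L_3 = 0.40 × 1.88354e-08 = 7.53416e-09
Evidence: 0.000167781 + 2.85282e-05 + 7.53416e-09 = 0.000196317
P(Group 2 | data) ≈ 0.1453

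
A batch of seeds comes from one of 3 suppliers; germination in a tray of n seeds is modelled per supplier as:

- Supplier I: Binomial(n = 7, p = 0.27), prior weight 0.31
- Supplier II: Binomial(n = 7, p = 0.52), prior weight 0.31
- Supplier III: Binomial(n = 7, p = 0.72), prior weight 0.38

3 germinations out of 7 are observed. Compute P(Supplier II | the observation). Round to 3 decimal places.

0.470

P(component k | x) = π_k·f_k(x) / marginal(x), where marginal(x) = Σ_j π_j·f_j(x).
Component likelihoods at x = 3 germinations out of 7:
  f_I = C(7,3)·0.27^3·0.73^4 = 35·0.019683·0.283982 = 0.195637
  f_II = C(7,3)·0.52^3·0.48^4 = 35·0.140608·0.0530842 = 0.261242
  f_III = C(7,3)·0.72^3·0.28^4 = 35·0.373248·0.00614656 = 0.0802967
Weight by the priors:
  π_I·f_I = 0.31 × 0.195637 = 0.0606474
  π_II·f_II = 0.31 × 0.261242 = 0.080985
  π_III·f_III = 0.38 × 0.0802967 = 0.0305127
Evidence: 0.0606474 + 0.080985 + 0.0305127 = 0.172145
Responsibility of Supplier II: 0.080985 / 0.172145 ≈ 0.470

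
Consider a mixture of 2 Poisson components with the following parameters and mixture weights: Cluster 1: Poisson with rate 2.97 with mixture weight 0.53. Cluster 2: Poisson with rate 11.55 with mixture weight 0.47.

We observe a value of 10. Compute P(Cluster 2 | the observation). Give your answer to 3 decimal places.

0.992

By Bayes' theorem, P(k | x) = π_k f_k(x) / Σ_j π_j f_j(x).
Evaluate each component's likelihood at the observed value:
  L_1 = 0.000755
  L_2 = 0.11219
Multiply by the mixture weights:
  π_1·L_1 = 0.53 × 0.000755 = 0.00040015
  π_2·L_2 = 0.47 × 0.11219 = 0.0527295
Denominator: 0.00040015 + 0.0527295 = 0.0531296
P(Cluster 2 | data) = 0.0527295 / 0.0531296 ≈ 0.992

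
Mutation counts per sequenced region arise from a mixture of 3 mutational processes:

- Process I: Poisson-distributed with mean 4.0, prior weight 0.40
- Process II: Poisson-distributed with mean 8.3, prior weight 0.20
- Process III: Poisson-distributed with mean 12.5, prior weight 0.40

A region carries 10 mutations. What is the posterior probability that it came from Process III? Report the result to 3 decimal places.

The responsibility of component k is π_k f_k(x) divided by Σ_j π_j f_j(x).
Evaluate each component's likelihood at the observed value:
  p_I = e^(−4.0)·4.0^10/10! = 0.00529248
  p_II = e^(−8.3)·8.3^10/10! = 0.106261
  p_III = e^(−12.5)·12.5^10/10! = 0.0956436
Multiply by the mixture weights:
  π_I·p_I = 0.40 × 0.00529248 = 0.00211699
  π_II·p_II = 0.20 × 0.106261 = 0.0212522
  π_III·p_III = 0.40 × 0.0956436 = 0.0382575
Evidence: 0.00211699 + 0.0212522 + 0.0382575 = 0.0616266
Responsibility of Process III: 0.0382575 / 0.0616266 ≈ 0.621

0.621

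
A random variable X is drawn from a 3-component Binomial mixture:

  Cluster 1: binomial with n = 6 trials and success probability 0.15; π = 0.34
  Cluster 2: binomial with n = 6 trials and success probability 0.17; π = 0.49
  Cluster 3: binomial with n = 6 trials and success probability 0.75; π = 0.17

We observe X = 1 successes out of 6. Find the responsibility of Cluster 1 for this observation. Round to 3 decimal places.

0.407

By Bayes' theorem, P(k | x) = w_k f_k(x) / Σ_j w_j f_j(x).
Binomial probabilities:
  L_1 = C(6,1)·0.15^1·0.85^5 = 6·0.15·0.443705 = 0.399335
  L_2 = C(6,1)·0.17^1·0.83^5 = 6·0.17·0.393904 = 0.401782
  L_3 = C(6,1)·0.75^1·0.25^5 = 6·0.75·0.000976562 = 0.00439453
Prior × likelihood for each component:
  w_1·L_1 = 0.34 × 0.399335 = 0.135774
  w_2·L_2 = 0.49 × 0.401782 = 0.196873
  w_3·L_3 = 0.17 × 0.00439453 = 0.00074707
Denominator: 0.135774 + 0.196873 + 0.00074707 = 0.333394
Responsibility of Cluster 1: 0.135774 / 0.333394 ≈ 0.407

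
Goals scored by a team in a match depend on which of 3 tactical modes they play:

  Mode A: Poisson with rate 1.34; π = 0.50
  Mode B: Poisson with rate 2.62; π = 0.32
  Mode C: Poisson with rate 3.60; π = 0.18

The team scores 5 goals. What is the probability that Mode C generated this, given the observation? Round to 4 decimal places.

0.4635

Posterior ∝ prior × likelihood, so P(k | x) ∝ P(Z=k) f_k(x); normalise over all components.
Poisson probabilities:
  f_A = 0.00942732
  f_B = 0.0748986
  f_C = 0.13768
Unnormalised posteriors:
  P(Z=A)·f_A = 0.50 × 0.00942732 = 0.00471366
  P(Z=B)·f_B = 0.32 × 0.0748986 = 0.0239676
  P(Z=C)·f_C = 0.18 × 0.13768 = 0.0247824
Marginal: 0.00471366 + 0.0239676 + 0.0247824 = 0.0534636
So the posterior for Mode C is 0.0247824 / 0.0534636 ≈ 0.4635.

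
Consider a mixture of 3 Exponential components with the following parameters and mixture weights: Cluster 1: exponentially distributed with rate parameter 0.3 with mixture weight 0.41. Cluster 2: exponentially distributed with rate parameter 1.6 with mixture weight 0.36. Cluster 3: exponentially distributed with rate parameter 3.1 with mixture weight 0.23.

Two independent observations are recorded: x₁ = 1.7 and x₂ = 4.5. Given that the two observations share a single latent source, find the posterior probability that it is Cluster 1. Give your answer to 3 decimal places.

0.992

P(component k | x) = π_k·f_k(x) / marginal(x), where marginal(x) = Σ_j π_j·f_j(x).
Since both observations come from the same component, the likelihood for component k is f_k(x₁)·f_k(x₂).
  f_1 = [0.3·e^(−0.3·1.7) = 0.3·e^(−0.5100) = 0.180149] × [0.0777721] = 0.0140105
  f_2 = [1.6·e^(−1.6·1.7) = 1.6·e^(−2.7200) = 0.1054] × [0.00119454] = 0.000125904
  f_3 = [3.1·e^(−3.1·1.7) = 3.1·e^(−5.2700) = 0.0159452] × [2.7099e-06] = 4.32099e-08
Multiply by the mixture weights:
  π_1·f_1 = 0.41 × 0.0140105 = 0.00574432
  π_2·f_2 = 0.36 × 0.000125904 = 4.53254e-05
  π_3·f_3 = 0.23 × 4.32099e-08 = 9.93828e-09
Denominator: 0.00574432 + 4.53254e-05 + 9.93828e-09 = 0.00578966
Responsibility of Cluster 1: 0.00574432 / 0.00578966 ≈ 0.992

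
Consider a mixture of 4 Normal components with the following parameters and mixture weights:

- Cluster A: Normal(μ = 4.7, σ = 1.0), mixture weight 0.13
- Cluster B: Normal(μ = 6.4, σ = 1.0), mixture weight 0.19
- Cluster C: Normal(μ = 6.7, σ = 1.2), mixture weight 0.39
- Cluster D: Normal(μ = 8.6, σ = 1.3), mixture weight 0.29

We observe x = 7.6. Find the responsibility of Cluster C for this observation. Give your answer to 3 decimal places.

P(component k | x) = π_k·f_k(x) / marginal(x), where marginal(x) = Σ_j π_j·f_j(x).
Component likelihoods at x = 7.6:
  p_A = 0.00595253
  p_B = 0.194186
  p_C = 0.250948
  p_D = 0.228285
Multiply by the mixture weights:
  π_A·p_A = 0.13 × 0.00595253 = 0.000773829
  π_B·p_B = 0.19 × 0.194186 = 0.0368954
  π_C·p_C = 0.39 × 0.250948 = 0.0978697
  π_D·p_D = 0.29 × 0.228285 = 0.0662026
Marginal: 0.000773829 + 0.0368954 + 0.0978697 + 0.0662026 = 0.201741
So the posterior for Cluster C is 0.0978697 / 0.201741 ≈ 0.485.

0.485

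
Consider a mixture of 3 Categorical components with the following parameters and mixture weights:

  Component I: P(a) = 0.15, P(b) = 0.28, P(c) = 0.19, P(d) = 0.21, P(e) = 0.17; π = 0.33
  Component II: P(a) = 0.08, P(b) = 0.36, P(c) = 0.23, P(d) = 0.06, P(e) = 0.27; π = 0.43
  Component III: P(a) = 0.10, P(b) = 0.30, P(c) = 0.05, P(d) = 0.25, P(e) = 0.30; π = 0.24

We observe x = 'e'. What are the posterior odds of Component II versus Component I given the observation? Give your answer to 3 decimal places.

2.070

The posterior odds equal the prior odds times the likelihood ratio: (w_i/w_j)·(f_i(x)/f_j(x)).
Evaluate each component's likelihood at the observed value:
  f_I = 0.17
  f_II = 0.27
  f_III = 0.3
0.1161 / 0.0561 ≈ 2.070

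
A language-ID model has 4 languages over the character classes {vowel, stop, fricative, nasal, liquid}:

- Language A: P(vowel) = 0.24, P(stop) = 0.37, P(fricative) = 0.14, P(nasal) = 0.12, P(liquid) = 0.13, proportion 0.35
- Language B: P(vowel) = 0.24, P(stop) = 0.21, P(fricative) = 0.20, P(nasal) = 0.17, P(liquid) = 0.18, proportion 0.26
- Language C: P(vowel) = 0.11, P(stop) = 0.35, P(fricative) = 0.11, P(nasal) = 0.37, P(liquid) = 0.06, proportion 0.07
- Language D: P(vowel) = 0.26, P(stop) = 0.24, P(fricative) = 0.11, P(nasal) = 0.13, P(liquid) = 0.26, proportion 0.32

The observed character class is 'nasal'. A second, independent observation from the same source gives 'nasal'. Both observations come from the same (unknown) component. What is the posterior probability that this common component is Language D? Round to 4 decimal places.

By Bayes' theorem, P(k | x) = π_k f_k(x) / Σ_j π_j f_j(x).
Since both observations come from the same component, the likelihood for component k is f_k(x₁)·f_k(x₂).
  L_A = [0.12] × [0.12] = 0.0144
  L_B = [0.17] × [0.17] = 0.0289
  L_C = [0.37] × [0.37] = 0.1369
  L_D = [0.13] × [0.13] = 0.0169
Prior × likelihood for each component:
  π_A·L_A = 0.35 × 0.0144 = 0.00504
  π_B·L_B = 0.26 × 0.0289 = 0.007514
  π_C·L_C = 0.07 × 0.1369 = 0.009583
  π_D·L_D = 0.32 × 0.0169 = 0.005408
Normaliser: 0.00504 + 0.007514 + 0.009583 + 0.005408 = 0.027545
P(Language D | x) ≈ 0.1963

0.1963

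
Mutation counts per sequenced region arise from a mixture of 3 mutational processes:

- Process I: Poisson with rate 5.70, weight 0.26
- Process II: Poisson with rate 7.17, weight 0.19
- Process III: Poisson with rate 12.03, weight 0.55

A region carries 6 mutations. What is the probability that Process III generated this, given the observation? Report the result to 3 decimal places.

Posterior ∝ prior × likelihood, so P(k | x) ∝ π_k f_k(x); normalise over all components.
Component likelihoods at x = 6 mutations:
  f_I = e^(−5.70)·5.70^6/6! = 0.159382
  f_II = e^(−7.17)·7.17^6/6! = 0.145175
  f_III = e^(−12.03)·12.03^6/6! = 0.0251014
Unnormalised posteriors:
  π_I·f_I = 0.26 × 0.159382 = 0.0414392
  π_II·f_II = 0.19 × 0.145175 = 0.0275832
  π_III·f_III = 0.55 × 0.0251014 = 0.0138058
Normaliser: 0.0414392 + 0.0275832 + 0.0138058 = 0.0828282
P(Process III | the observation) ≈ 0.167

0.167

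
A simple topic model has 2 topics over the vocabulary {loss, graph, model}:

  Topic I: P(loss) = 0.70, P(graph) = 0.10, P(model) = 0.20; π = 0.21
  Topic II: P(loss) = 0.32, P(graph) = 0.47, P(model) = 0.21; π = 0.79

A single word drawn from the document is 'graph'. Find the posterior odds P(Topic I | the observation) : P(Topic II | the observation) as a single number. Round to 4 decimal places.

0.0566

Posterior odds = (P(Z=i) f_i(x)) / (P(Z=j) f_j(x)); the normalising sum cancels.
Component likelihoods at x = 'graph':
  L_I = 0.1
  L_II = 0.47
0.021 / 0.3713 ≈ 0.0566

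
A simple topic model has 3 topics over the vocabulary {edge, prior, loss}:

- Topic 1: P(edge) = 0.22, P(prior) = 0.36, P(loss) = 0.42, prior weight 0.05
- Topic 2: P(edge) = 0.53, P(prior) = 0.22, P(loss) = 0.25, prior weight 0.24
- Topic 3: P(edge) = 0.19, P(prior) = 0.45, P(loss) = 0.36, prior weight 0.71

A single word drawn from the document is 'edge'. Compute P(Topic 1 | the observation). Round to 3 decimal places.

0.040

Apply Bayes' rule: the posterior for each component is proportional to its prior times its likelihood at x.
Component likelihoods at x = 'edge':
  f_1 = 0.22
  f_2 = 0.53
  f_3 = 0.19
Multiply by the mixture weights:
  π_1·f_1 = 0.05 × 0.22 = 0.011
  π_2·f_2 = 0.24 × 0.53 = 0.1272
  π_3·f_3 = 0.71 × 0.19 = 0.1349
Sum: 0.011 + 0.1272 + 0.1349 = 0.2731
So the posterior for Topic 1 is 0.011 / 0.2731 ≈ 0.040.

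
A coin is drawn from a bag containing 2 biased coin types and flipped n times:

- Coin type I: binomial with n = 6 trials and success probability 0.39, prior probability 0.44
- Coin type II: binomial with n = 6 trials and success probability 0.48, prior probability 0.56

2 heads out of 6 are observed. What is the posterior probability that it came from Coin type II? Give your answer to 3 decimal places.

Apply Bayes' rule: the posterior for each component is proportional to its prior times its likelihood at x.
Binomial probabilities:
  p_I = C(6,2)·0.39^2·0.61^4 = 15·0.1521·0.138458 = 0.315893
  p_II = C(6,2)·0.48^2·0.52^4 = 15·0.2304·0.0731162 = 0.252689
Multiply by the mixture weights:
  π_I·p_I = 0.44 × 0.315893 = 0.138993
  π_II·p_II = 0.56 × 0.252689 = 0.141506
Sum: 0.138993 + 0.141506 = 0.280499
So the posterior for Coin type II is 0.141506 / 0.280499 ≈ 0.504.

0.504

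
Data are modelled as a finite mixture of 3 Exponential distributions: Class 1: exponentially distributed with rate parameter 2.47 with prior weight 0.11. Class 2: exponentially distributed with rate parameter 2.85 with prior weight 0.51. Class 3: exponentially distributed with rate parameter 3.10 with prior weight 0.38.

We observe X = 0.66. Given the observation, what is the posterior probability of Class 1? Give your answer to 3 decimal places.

Apply Bayes' rule: the posterior for each component is proportional to its prior times its likelihood at x.
Component likelihoods at x = 0.66:
  f_1 = 2.47·e^(−2.47·0.66) = 2.47·e^(−1.6302) = 0.483849
  f_2 = 2.85·e^(−2.85·0.66) = 2.85·e^(−1.8810) = 0.434447
  f_3 = 3.10·e^(−3.10·0.66) = 3.10·e^(−2.0460) = 0.400678
Multiply by the mixture weights:
  π_1·f_1 = 0.11 × 0.483849 = 0.0532234
  π_2·f_2 = 0.51 × 0.434447 = 0.221568
  π_3·f_3 = 0.38 × 0.400678 = 0.152258
Sum: 0.0532234 + 0.221568 + 0.152258 = 0.427049
So the posterior for Class 1 is 0.0532234 / 0.427049 ≈ 0.125.

0.125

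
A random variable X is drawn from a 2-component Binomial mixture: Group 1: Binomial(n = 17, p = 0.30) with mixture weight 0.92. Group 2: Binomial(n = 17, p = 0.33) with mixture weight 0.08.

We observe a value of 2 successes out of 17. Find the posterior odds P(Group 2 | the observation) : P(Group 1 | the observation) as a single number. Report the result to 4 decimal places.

Posterior odds = (π_i f_i(x)) / (π_j f_j(x)); the normalising sum cancels.
Evaluate each component's likelihood at the observed value:
  f_1 = 0.0581102
  f_2 = 0.0364493
0.00291594 / 0.0534613 ≈ 0.0545

0.0545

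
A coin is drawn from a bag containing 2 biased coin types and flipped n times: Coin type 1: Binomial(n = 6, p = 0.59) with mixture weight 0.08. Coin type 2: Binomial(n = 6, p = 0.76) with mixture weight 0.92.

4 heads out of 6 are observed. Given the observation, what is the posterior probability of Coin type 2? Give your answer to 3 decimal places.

Apply Bayes' rule: the posterior for each component is proportional to its prior times its likelihood at x.
Binomial probabilities:
  p_1 = 0.305539
  p_2 = 0.288249
Multiply by the mixture weights:
  π_1·p_1 = 0.08 × 0.305539 = 0.0244431
  π_2·p_2 = 0.92 × 0.288249 = 0.265189
Evidence: 0.0244431 + 0.265189 = 0.289632
Responsibility of Coin type 2: 0.265189 / 0.289632 ≈ 0.916

0.916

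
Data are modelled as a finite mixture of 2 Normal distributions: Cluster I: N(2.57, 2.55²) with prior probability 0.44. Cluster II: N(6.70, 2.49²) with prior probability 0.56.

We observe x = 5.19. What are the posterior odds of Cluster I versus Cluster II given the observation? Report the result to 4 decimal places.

0.5439

Only the two components matter; the odds are (P(Z=i) f_i(x)) / (P(Z=j) f_j(x)).
Component likelihoods at x = 5.19:
  L_I = 0.0922863
  L_II = 0.133307
Odds = (0.44/0.56) × (0.0922863/0.133307) = 0.785714 × 0.692282 ≈ 0.5439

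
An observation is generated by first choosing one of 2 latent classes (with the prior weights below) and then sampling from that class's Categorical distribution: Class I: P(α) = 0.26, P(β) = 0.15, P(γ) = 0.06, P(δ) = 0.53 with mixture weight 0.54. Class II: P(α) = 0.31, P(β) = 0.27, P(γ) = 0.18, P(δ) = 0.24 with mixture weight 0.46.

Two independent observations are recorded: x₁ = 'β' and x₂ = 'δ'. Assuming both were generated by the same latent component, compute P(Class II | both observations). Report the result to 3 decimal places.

Apply Bayes' rule: the posterior for each component is proportional to its prior times its likelihood at x.
Since both observations come from the same component, the likelihood for component k is f_k(x₁)·f_k(x₂).
  p_I = [P(β | comp) = 0.15] × [0.53] = 0.0795
  p_II = [P(β | comp) = 0.27] × [0.24] = 0.0648
Unnormalised posteriors:
  w_I·p_I = 0.54 × 0.0795 = 0.04293
  w_II·p_II = 0.46 × 0.0648 = 0.029808
Marginal: 0.04293 + 0.029808 = 0.072738
P(Class II | x₁,x₂) = 0.029808 / 0.072738 ≈ 0.410

0.410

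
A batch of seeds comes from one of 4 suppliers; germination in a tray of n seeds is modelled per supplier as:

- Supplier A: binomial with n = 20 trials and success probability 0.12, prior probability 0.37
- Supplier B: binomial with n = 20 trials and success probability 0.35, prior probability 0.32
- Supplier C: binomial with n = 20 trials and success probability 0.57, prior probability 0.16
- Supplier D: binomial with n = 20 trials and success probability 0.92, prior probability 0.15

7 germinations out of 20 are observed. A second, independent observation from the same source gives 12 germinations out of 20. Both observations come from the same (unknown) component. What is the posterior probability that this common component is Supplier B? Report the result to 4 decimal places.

Posterior ∝ prior × likelihood, so P(k | x) ∝ π_k f_k(x); normalise over all components.
Since both observations come from the same component, the likelihood for component k is f_k(x₁)·f_k(x₂).
  p_A = [0.00527178] × [4.03928e-07] = 2.12942e-09
  p_B = [0.184401] × [0.0135641] = 0.00250123
  p_C = [0.0260392] × [0.173186] = 0.00450963
  p_D = [2.37738e-10] × [7.77036e-05] = 1.84731e-14
Multiply by the mixture weights:
  π_A·p_A = 0.37 × 2.12942e-09 = 7.87884e-10
  π_B·p_B = 0.32 × 0.00250123 = 0.000800395
  π_C·p_C = 0.16 × 0.00450963 = 0.00072154
  π_D·p_D = 0.15 × 1.84731e-14 = 2.77096e-15
Sum: 7.87884e-10 + 0.000800395 + 0.00072154 + 2.77096e-15 = 0.00152194
P(Supplier B | data) = 0.000800395 / 0.00152194 ≈ 0.5259

0.5259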